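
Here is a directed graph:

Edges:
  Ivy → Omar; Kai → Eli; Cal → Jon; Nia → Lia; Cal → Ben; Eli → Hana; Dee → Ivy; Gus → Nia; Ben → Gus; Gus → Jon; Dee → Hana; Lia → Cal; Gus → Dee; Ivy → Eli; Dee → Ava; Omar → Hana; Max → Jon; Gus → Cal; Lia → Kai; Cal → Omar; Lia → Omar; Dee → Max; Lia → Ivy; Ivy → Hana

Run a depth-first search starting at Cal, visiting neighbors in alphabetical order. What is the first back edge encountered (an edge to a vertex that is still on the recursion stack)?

DFS from Cal (visiting neighbors in alphabetical order); mark gray on enter, black on exit:
Cal gray
  Ben gray
    Gus gray
      Gus→Cal: Cal is gray → back edge
First back edge: Gus → Cal.

Gus→Cal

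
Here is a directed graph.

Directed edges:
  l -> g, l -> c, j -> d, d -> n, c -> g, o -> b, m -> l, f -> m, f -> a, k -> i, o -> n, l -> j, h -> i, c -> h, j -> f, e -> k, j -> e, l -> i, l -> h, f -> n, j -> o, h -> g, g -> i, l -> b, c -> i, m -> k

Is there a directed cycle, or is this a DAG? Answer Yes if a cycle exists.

DFS with white/gray/black marking, starting from f:
f gray
  a gray
  a black
  n gray
  n black
  m gray
    k gray
      i gray
      i black
    k black
    l gray
      l→i: i black — skip
      j gray
        d gray
          d→n: n black — skip
        d black
        e gray
          e→k: k black — skip
        e black
        j→f: f is gray → back edge
Back edge found, so a cycle exists: f → m → l → j → f.

Yes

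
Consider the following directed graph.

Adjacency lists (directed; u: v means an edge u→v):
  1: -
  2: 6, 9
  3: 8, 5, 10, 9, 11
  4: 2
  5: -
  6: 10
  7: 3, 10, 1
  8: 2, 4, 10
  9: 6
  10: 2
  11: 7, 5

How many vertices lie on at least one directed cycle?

A vertex is on a directed cycle iff it belongs to a strongly connected component of size ≥ 2 (or has a self-loop).
The vertices on cycles are {2, 3, 6, 7, 9, 10, 11} — 7 in total.

7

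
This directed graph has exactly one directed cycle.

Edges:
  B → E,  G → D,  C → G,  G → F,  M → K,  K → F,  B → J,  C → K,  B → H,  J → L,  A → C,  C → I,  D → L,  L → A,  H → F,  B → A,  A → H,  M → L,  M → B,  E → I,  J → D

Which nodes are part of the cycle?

A, C, D, G, L

DFS with gray/black marking from A:
A gray
  H gray
    F gray
    F black
  H black
  C gray
    I gray
    I black
    K gray
      K→F: F black — skip
    K black
    G gray
      G→F: F black — skip
      D gray
        L gray
          L→A: A is gray → back edge
Back edge closes the cycle A → C → G → D → L → A; its vertices are {A, C, D, G, L}.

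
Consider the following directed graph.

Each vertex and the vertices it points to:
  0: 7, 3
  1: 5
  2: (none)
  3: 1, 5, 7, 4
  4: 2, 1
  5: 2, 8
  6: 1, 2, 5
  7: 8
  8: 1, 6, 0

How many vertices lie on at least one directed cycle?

8

A vertex is on a directed cycle iff it belongs to a strongly connected component of size ≥ 2 (or has a self-loop).
The vertices on cycles are {0, 1, 3, 4, 5, 6, 7, 8} — 8 in total.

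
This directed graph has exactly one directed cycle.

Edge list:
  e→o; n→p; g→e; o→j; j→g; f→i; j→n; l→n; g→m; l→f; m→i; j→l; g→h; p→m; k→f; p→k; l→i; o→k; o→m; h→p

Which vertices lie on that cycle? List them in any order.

e, g, j, o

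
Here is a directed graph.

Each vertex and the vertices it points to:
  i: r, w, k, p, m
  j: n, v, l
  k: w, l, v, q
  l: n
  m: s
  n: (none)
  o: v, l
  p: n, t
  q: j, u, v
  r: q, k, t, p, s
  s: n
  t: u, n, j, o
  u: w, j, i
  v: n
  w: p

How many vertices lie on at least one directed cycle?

A vertex is on a directed cycle iff it belongs to a strongly connected component of size ≥ 2 (or has a self-loop).
The vertices on cycles are {i, k, p, q, r, t, u, w} — 8 in total.

8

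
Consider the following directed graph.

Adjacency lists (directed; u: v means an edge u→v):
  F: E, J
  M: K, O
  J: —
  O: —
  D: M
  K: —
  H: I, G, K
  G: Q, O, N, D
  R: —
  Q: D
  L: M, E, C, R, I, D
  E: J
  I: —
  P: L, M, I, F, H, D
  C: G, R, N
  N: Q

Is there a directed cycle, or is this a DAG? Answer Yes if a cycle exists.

No

DFS with white/gray/black marking, starting from L:
L gray
  M gray
    K gray
    K black
    O gray
    O black
  M black
  E gray
    J gray
    J black
  E black
  C gray
    G gray
      Q gray
        D gray
          D→M: M black — skip
        D black
      Q black
      G→O: O black — skip
      N gray
        N→Q: Q black — skip
      N black
      G→D: D black — skip
    G black
    R gray
    R black
    C→N: N black — skip
  C black
  L→R: R black — skip
  I gray
  I black
  L→D: D black — skip
L black
F gray
  F→E: E black — skip
  F→J: J black — skip
F black
H gray
  H→I: I black — skip
  H→G: G black — skip
  H→K: K black — skip
H black
P gray
  P→L: L black — skip
  P→M: M black — skip
  P→I: I black — skip
  P→F: F black — skip
  P→H: H black — skip
  P→D: D black — skip
P black
Every edge goes to a white or black vertex — no back edge, so the graph is acyclic.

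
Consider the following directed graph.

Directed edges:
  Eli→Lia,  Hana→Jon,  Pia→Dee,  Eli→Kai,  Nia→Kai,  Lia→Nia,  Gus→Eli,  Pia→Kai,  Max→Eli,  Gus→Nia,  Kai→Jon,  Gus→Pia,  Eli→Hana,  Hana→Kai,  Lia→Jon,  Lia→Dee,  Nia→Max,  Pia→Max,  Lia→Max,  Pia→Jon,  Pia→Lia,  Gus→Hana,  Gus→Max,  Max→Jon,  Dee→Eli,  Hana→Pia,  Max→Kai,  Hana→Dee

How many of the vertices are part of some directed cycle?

7

A vertex is on a directed cycle iff it belongs to a strongly connected component of size ≥ 2 (or has a self-loop).
The vertices on cycles are {Dee, Eli, Lia, Max, Nia, Pia, Hana} — 7 in total.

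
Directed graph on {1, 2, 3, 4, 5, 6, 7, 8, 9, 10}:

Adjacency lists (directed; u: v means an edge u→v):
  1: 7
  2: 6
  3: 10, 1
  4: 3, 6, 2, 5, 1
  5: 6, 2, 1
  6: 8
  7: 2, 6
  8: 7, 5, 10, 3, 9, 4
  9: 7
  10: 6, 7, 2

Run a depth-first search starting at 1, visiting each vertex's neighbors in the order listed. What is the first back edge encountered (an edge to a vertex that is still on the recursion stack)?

8→7

DFS from 1 (visiting each vertex's neighbors in the order listed); mark gray on enter, black on exit:
1 gray
  7 gray
    2 gray
      6 gray
        8 gray
          8→7: 7 is gray → back edge
First back edge: 8 → 7.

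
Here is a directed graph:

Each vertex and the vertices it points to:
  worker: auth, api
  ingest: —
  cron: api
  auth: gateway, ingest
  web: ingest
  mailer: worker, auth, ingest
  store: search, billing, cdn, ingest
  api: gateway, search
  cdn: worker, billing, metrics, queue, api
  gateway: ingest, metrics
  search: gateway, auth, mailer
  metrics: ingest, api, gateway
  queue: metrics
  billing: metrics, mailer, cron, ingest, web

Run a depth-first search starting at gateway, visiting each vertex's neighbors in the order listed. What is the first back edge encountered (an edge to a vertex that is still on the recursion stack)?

DFS from gateway (visiting each vertex's neighbors in the order listed); mark gray on enter, black on exit:
gateway gray
  ingest gray
  ingest black
  metrics gray
    metrics→ingest: ingest black — skip
    api gray
      api→gateway: gateway is gray → back edge
First back edge: api → gateway.

api->gateway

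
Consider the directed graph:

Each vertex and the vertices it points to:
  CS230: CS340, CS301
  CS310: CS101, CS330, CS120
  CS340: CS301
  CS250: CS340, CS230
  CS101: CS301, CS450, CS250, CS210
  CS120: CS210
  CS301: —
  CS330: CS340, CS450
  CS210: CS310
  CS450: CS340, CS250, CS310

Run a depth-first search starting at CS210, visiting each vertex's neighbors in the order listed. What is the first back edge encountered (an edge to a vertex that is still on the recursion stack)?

DFS from CS210 (visiting each vertex's neighbors in the order listed); mark gray on enter, black on exit:
CS210 gray
  CS310 gray
    CS101 gray
      CS301 gray
      CS301 black
      CS450 gray
        CS340 gray
          CS340→CS301: CS301 black — skip
        CS340 black
        CS250 gray
          CS250→CS340: CS340 black — skip
          CS230 gray
            CS230→CS340: CS340 black — skip
            CS230→CS301: CS301 black — skip
          CS230 black
        CS250 black
        CS450→CS310: CS310 is gray → back edge
First back edge: CS450 → CS310.

CS450→CS310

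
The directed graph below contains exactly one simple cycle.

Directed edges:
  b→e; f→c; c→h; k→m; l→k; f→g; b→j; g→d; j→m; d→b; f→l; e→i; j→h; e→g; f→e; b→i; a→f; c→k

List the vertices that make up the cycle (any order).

b, d, e, g

DFS with gray/black marking from g:
g gray
  d gray
    b gray
      i gray
      i black
      e gray
        e→i: i black — skip
        e→g: g is gray → back edge
Back edge closes the cycle g → d → b → e → g; its vertices are {b, d, e, g}.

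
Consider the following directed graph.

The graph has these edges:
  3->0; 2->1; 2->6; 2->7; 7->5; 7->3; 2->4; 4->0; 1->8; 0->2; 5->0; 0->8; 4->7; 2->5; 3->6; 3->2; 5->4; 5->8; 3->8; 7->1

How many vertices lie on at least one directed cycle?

A vertex is on a directed cycle iff it belongs to a strongly connected component of size ≥ 2 (or has a self-loop).
The vertices on cycles are {0, 2, 3, 4, 5, 7} — 6 in total.

6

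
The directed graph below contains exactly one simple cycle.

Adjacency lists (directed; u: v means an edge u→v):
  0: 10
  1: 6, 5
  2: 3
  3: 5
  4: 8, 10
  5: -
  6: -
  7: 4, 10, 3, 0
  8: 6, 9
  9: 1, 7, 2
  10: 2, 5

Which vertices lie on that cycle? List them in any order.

4, 7, 8, 9

DFS with gray/black marking from 9:
9 gray
  1 gray
    6 gray
    6 black
    5 gray
    5 black
  1 black
  7 gray
    4 gray
      8 gray
        8→6: 6 black — skip
        8→9: 9 is gray → back edge
Back edge closes the cycle 9 → 7 → 4 → 8 → 9; its vertices are {4, 7, 8, 9}.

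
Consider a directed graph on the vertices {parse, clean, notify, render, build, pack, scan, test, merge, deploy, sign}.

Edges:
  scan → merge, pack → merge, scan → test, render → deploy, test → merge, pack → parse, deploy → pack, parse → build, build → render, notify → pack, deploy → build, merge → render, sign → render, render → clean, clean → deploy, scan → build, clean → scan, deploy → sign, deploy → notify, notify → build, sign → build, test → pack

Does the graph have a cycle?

Yes

DFS with white/gray/black marking, starting from render:
render gray
  deploy gray
    notify gray
      build gray
        build→render: render is gray → back edge
Back edge found, so a cycle exists: render → deploy → notify → build → render.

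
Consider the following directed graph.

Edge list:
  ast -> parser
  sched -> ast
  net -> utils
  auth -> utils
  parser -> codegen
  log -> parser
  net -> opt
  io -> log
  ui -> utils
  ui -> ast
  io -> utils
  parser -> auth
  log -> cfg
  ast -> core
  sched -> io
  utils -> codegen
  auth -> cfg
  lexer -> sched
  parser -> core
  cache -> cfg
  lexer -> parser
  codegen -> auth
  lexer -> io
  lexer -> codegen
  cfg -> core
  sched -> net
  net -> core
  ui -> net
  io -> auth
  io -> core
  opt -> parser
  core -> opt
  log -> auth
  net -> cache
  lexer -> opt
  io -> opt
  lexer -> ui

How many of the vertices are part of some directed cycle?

7

A vertex is on a directed cycle iff it belongs to a strongly connected component of size ≥ 2 (or has a self-loop).
The vertices on cycles are {cfg, opt, auth, core, utils, parser, codegen} — 7 in total.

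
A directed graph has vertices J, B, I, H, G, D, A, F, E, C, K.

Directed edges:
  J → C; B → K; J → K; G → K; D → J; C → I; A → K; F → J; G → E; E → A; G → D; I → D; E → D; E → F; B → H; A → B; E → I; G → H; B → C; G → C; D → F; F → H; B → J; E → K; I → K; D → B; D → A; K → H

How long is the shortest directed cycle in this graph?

4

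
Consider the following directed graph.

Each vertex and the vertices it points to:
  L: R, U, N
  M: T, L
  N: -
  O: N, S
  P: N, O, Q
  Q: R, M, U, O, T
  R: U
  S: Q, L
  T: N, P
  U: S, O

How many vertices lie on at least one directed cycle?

A vertex is on a directed cycle iff it belongs to a strongly connected component of size ≥ 2 (or has a self-loop).
The vertices on cycles are {L, M, O, P, Q, R, S, T, U} — 9 in total.

9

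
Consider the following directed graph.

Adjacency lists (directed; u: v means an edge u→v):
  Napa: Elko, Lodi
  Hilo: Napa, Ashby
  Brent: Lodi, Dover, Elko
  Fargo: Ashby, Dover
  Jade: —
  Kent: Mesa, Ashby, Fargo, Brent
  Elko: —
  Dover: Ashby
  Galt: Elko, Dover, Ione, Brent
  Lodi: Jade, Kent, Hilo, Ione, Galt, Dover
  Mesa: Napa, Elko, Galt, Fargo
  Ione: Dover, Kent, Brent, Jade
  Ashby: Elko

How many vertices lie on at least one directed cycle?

A vertex is on a directed cycle iff it belongs to a strongly connected component of size ≥ 2 (or has a self-loop).
The vertices on cycles are {Galt, Hilo, Ione, Kent, Lodi, Mesa, Napa, Brent} — 8 in total.

8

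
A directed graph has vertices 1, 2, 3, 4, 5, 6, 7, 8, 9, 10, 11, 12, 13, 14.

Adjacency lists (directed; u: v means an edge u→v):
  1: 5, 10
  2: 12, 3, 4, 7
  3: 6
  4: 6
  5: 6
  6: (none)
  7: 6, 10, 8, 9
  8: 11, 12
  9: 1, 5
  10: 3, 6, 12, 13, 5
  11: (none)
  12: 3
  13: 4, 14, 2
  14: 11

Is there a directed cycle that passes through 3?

3 lies on a cycle iff there is a path from 3 back to itself.
Exploring from 3, it never reaches itself; equivalently, its strongly connected component is a singleton.

No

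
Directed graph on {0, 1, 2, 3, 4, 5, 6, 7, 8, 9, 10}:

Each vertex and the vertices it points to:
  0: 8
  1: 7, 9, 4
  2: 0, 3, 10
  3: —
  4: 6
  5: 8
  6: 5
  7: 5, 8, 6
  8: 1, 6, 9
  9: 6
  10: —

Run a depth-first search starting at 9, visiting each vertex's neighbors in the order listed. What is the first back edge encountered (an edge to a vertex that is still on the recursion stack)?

DFS from 9 (visiting each vertex's neighbors in the order listed); mark gray on enter, black on exit:
9 gray
  6 gray
    5 gray
      8 gray
        1 gray
          7 gray
            7→5: 5 is gray → back edge
First back edge: 7 → 5.

7->5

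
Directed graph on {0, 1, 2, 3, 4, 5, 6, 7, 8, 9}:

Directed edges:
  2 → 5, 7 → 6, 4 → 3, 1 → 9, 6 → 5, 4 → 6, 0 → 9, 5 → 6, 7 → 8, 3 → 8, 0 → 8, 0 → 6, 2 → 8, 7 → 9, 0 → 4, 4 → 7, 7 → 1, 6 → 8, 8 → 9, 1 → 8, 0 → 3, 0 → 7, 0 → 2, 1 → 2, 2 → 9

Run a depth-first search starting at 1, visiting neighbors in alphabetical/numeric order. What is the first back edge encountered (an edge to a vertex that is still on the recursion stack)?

DFS from 1 (visiting neighbors in alphabetical/numeric order); mark gray on enter, black on exit:
1 gray
  2 gray
    5 gray
      6 gray
        6→5: 5 is gray → back edge
First back edge: 6 → 5.

6→5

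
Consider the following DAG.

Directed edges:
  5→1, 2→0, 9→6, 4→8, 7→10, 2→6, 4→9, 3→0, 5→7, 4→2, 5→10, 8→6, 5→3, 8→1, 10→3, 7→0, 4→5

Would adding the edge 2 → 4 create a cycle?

Yes

Adding 2→4 creates a cycle iff 4 can already reach 2.
Path from 4: 4 → 2.
So 4 → … → 2 → 4 is a cycle.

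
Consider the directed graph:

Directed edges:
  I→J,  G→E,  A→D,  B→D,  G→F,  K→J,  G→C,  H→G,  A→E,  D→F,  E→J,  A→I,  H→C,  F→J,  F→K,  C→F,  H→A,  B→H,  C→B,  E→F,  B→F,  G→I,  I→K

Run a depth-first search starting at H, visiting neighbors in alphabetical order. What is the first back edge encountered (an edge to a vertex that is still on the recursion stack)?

DFS from H (visiting neighbors in alphabetical order); mark gray on enter, black on exit:
H gray
  A gray
    D gray
      F gray
        J gray
        J black
        K gray
          K→J: J black — skip
        K black
      F black
    D black
    E gray
      E→F: F black — skip
      E→J: J black — skip
    E black
    I gray
      I→J: J black — skip
      I→K: K black — skip
    I black
  A black
  C gray
    B gray
      B→D: D black — skip
      B→F: F black — skip
      B→H: H is gray → back edge
First back edge: B → H.

B->H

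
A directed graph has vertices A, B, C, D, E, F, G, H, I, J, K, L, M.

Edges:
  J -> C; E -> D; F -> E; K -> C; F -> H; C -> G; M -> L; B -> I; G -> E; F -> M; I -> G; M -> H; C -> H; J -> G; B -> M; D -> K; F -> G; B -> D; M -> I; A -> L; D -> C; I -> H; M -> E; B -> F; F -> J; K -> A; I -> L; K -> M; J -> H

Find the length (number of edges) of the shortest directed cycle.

For each vertex v, BFS finds the shortest path from v back to v.
The shortest such closed walk is D → K → M → E → D, length 4.

4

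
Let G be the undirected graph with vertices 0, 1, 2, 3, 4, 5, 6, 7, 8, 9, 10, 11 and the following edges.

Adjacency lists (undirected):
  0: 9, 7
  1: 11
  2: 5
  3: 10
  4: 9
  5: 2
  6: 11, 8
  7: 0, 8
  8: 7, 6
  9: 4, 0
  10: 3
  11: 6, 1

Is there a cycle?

DFS, tracking each vertex's parent; an edge to a visited non-parent vertex closes a cycle.
Start from 1:
visit 1 (parent –)
  visit 11 (parent 1)
    visit 6 (parent 11)
      6–11: parent, skip
      visit 8 (parent 6)
        visit 7 (parent 8)
          visit 0 (parent 7)
            visit 9 (parent 0)
              visit 4 (parent 9)
                4–9: parent, skip
              9–0: parent, skip
            0–7: parent, skip
          7–8: parent, skip
        8–6: parent, skip
    11–1: parent, skip
visit 2 (parent –)
  visit 5 (parent 2)
    5–2: parent, skip
visit 3 (parent –)
  visit 10 (parent 3)
    10–3: parent, skip
No non-parent visited neighbor found — the graph is a forest.

No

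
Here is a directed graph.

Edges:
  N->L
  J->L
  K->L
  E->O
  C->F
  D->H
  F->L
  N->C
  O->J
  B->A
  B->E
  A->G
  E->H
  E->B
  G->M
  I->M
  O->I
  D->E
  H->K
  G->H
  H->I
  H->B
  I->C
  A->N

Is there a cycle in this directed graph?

DFS with white/gray/black marking, starting from O:
O gray
  I gray
    M gray
    M black
    C gray
      F gray
        L gray
        L black
      F black
    C black
  I black
  J gray
    J→L: L black — skip
  J black
O black
A gray
  G gray
    G→M: M black — skip
    H gray
      H→I: I black — skip
      K gray
        K→L: L black — skip
      K black
      B gray
        B→A: A is gray → back edge
Back edge found, so a cycle exists: A → G → H → B → A.

Yes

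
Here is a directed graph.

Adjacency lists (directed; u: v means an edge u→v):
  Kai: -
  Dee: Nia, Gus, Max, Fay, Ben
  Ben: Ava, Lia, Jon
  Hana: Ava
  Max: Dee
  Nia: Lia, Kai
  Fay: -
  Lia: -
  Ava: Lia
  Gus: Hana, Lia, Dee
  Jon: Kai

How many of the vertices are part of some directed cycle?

A vertex is on a directed cycle iff it belongs to a strongly connected component of size ≥ 2 (or has a self-loop).
The vertices on cycles are {Dee, Gus, Max} — 3 in total.

3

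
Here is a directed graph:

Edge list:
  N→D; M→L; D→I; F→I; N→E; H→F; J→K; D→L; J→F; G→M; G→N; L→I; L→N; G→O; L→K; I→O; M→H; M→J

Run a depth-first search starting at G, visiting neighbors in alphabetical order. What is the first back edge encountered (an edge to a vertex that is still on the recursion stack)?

DFS from G (visiting neighbors in alphabetical order); mark gray on enter, black on exit:
G gray
  M gray
    H gray
      F gray
        I gray
          O gray
          O black
        I black
      F black
    H black
    J gray
      J→F: F black — skip
      K gray
      K black
    J black
    L gray
      L→I: I black — skip
      L→K: K black — skip
      N gray
        D gray
          D→I: I black — skip
          D→L: L is gray → back edge
First back edge: D → L.

D→L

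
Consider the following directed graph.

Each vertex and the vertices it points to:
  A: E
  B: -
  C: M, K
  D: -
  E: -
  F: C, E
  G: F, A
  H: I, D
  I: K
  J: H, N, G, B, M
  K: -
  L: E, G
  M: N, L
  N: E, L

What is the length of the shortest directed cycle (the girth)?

For each vertex v, BFS finds the shortest path from v back to v.
The shortest such closed walk is M → L → G → F → C → M, length 5.

5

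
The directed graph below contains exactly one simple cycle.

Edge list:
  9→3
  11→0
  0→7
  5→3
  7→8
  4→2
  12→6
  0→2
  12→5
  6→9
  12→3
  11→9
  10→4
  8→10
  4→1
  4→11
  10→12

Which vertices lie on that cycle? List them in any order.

0, 4, 7, 8, 10, 11

DFS with gray/black marking from 8:
8 gray
  10 gray
    12 gray
      6 gray
        9 gray
          3 gray
          3 black
        9 black
      6 black
      5 gray
        5→3: 3 black — skip
      5 black
      12→3: 3 black — skip
    12 black
    4 gray
      1 gray
      1 black
      2 gray
      2 black
      11 gray
        11→9: 9 black — skip
        0 gray
          7 gray
            7→8: 8 is gray → back edge
Back edge closes the cycle 8 → 10 → 4 → 11 → 0 → 7 → 8; its vertices are {0, 4, 7, 8, 10, 11}.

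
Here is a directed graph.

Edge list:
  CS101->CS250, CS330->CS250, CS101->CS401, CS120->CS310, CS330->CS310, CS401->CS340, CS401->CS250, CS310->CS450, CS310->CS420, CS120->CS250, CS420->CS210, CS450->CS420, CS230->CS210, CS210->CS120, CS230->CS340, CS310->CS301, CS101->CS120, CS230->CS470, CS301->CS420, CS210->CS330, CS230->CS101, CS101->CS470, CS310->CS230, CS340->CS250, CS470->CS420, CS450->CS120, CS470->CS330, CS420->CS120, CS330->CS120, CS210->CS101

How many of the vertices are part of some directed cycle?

10

A vertex is on a directed cycle iff it belongs to a strongly connected component of size ≥ 2 (or has a self-loop).
The vertices on cycles are {CS101, CS120, CS210, CS230, CS301, CS310, CS330, CS420, CS450, CS470} — 10 in total.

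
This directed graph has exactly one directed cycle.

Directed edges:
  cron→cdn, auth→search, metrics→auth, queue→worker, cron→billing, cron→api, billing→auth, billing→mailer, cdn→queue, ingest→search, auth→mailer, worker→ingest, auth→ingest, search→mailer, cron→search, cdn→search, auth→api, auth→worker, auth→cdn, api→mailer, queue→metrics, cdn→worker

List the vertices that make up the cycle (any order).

cdn, auth, queue, metrics

DFS with gray/black marking from cdn:
cdn gray
  queue gray
    worker gray
      ingest gray
        search gray
          mailer gray
          mailer black
        search black
      ingest black
    worker black
    metrics gray
      auth gray
        auth→cdn: cdn is gray → back edge
Back edge closes the cycle cdn → queue → metrics → auth → cdn; its vertices are {cdn, auth, queue, metrics}.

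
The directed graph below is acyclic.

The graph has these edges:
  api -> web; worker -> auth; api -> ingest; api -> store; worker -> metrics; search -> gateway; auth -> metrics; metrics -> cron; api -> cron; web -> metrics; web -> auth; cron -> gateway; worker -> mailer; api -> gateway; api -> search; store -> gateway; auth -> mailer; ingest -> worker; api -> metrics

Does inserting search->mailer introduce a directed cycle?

No

Adding search→mailer creates a cycle iff mailer can already reach search.
Explore from mailer: no path reaches search. The graph stays acyclic.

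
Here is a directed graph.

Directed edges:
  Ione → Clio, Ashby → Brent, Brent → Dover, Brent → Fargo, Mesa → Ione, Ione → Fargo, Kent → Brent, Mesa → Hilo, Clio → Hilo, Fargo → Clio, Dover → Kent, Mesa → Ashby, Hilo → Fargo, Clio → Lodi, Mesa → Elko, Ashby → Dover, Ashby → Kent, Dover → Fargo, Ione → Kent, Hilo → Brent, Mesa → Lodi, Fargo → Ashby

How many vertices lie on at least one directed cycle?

7

A vertex is on a directed cycle iff it belongs to a strongly connected component of size ≥ 2 (or has a self-loop).
The vertices on cycles are {Clio, Hilo, Kent, Ashby, Brent, Dover, Fargo} — 7 in total.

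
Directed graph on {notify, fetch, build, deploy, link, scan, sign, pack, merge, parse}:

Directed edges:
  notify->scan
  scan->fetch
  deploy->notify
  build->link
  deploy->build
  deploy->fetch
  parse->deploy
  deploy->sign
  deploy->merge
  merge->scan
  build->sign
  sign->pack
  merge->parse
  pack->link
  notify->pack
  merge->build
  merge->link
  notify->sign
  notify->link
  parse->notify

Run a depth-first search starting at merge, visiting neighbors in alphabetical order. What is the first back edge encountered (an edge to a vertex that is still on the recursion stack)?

deploy→merge

DFS from merge (visiting neighbors in alphabetical order); mark gray on enter, black on exit:
merge gray
  build gray
    link gray
    link black
    sign gray
      pack gray
        pack→link: link black — skip
      pack black
    sign black
  build black
  merge→link: link black — skip
  parse gray
    deploy gray
      deploy→build: build black — skip
      fetch gray
      fetch black
      deploy→merge: merge is gray → back edge
First back edge: deploy → merge.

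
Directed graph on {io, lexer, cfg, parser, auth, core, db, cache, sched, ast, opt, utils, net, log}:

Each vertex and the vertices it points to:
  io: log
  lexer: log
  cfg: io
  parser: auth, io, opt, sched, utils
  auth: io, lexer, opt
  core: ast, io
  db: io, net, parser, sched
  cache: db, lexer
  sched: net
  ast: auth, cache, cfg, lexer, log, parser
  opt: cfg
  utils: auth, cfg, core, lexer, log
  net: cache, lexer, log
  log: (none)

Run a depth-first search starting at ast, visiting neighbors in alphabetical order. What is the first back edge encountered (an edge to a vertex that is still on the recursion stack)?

DFS from ast (visiting neighbors in alphabetical order); mark gray on enter, black on exit:
ast gray
  auth gray
    io gray
      log gray
      log black
    io black
    lexer gray
      lexer→log: log black — skip
    lexer black
    opt gray
      cfg gray
        cfg→io: io black — skip
      cfg black
    opt black
  auth black
  cache gray
    db gray
      db→io: io black — skip
      net gray
        net→cache: cache is gray → back edge
First back edge: net → cache.

net->cache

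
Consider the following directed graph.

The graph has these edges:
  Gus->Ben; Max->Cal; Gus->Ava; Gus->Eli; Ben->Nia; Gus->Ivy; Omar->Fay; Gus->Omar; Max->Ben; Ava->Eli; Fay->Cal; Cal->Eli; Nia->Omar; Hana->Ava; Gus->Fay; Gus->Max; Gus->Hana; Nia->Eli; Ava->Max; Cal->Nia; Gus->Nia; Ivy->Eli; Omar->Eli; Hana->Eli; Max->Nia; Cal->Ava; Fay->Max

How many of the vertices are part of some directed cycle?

A vertex is on a directed cycle iff it belongs to a strongly connected component of size ≥ 2 (or has a self-loop).
The vertices on cycles are {Ava, Ben, Cal, Fay, Max, Nia, Omar} — 7 in total.

7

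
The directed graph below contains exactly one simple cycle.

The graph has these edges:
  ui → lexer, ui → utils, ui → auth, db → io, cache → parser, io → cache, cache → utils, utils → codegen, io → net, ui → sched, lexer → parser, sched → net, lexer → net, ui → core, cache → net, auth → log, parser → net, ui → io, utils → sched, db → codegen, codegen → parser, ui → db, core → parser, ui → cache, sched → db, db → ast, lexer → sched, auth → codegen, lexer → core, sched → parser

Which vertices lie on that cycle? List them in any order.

DFS with gray/black marking from db:
db gray
  io gray
    net gray
    net black
    cache gray
      utils gray
        codegen gray
          parser gray
            parser→net: net black — skip
          parser black
        codegen black
        sched gray
          sched→db: db is gray → back edge
Back edge closes the cycle db → io → cache → utils → sched → db; its vertices are {db, io, cache, sched, utils}.

db, io, cache, sched, utils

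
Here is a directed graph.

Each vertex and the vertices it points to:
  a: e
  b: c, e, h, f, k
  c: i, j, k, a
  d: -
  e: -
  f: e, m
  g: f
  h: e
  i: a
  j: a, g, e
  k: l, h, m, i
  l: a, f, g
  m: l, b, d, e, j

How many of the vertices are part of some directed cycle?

A vertex is on a directed cycle iff it belongs to a strongly connected component of size ≥ 2 (or has a self-loop).
The vertices on cycles are {b, c, f, g, j, k, l, m} — 8 in total.

8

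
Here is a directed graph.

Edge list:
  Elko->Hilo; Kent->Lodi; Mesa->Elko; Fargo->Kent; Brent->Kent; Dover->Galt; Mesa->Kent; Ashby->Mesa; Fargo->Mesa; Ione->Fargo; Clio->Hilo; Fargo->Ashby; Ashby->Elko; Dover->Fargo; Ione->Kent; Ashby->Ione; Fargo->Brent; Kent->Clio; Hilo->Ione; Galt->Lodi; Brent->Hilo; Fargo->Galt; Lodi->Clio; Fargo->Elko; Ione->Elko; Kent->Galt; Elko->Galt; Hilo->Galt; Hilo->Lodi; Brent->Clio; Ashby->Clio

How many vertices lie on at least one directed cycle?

11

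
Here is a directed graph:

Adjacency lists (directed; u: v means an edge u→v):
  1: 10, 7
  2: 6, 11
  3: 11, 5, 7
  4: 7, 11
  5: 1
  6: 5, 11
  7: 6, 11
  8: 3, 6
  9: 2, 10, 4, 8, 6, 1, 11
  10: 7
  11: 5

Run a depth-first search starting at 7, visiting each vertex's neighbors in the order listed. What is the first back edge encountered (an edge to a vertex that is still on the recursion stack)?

DFS from 7 (visiting each vertex's neighbors in the order listed); mark gray on enter, black on exit:
7 gray
  6 gray
    5 gray
      1 gray
        10 gray
          10→7: 7 is gray → back edge
First back edge: 10 → 7.

10→7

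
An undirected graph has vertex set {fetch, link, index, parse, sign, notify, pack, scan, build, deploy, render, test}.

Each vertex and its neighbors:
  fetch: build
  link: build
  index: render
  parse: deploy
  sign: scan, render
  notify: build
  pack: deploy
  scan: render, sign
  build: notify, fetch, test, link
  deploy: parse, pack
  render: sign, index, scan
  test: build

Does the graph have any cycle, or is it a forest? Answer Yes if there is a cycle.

DFS, tracking each vertex's parent; an edge to a visited non-parent vertex closes a cycle.
Start from test:
visit test (parent –)
  visit build (parent test)
    visit notify (parent build)
      notify–build: parent, skip
    visit fetch (parent build)
      fetch–build: parent, skip
    build–test: parent, skip
    visit link (parent build)
      link–build: parent, skip
visit index (parent –)
  visit render (parent index)
    visit sign (parent render)
      visit scan (parent sign)
        scan–render: render visited and ≠ parent → cycle
Cycle: render – sign – scan – render.

Yes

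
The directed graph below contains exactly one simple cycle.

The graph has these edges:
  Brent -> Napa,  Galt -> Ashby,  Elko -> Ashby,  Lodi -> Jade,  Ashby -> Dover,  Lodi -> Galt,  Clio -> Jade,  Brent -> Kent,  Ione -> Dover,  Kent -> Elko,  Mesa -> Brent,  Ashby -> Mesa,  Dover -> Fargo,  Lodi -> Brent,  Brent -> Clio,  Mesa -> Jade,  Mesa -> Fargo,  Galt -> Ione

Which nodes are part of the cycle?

DFS with gray/black marking from Brent:
Brent gray
  Clio gray
    Jade gray
    Jade black
  Clio black
  Napa gray
  Napa black
  Kent gray
    Elko gray
      Ashby gray
        Dover gray
          Fargo gray
          Fargo black
        Dover black
        Mesa gray
          Mesa→Fargo: Fargo black — skip
          Mesa→Brent: Brent is gray → back edge
Back edge closes the cycle Brent → Kent → Elko → Ashby → Mesa → Brent; its vertices are {Elko, Kent, Mesa, Ashby, Brent}.

Elko, Kent, Mesa, Ashby, Brent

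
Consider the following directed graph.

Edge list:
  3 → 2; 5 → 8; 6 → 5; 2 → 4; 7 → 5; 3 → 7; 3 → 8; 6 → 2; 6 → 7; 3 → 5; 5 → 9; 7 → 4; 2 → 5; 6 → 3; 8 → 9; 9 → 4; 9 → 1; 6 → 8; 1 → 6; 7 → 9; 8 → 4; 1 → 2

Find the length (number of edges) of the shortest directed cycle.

For each vertex v, BFS finds the shortest path from v back to v.
The shortest such closed walk is 1 → 2 → 5 → 9 → 1, length 4.

4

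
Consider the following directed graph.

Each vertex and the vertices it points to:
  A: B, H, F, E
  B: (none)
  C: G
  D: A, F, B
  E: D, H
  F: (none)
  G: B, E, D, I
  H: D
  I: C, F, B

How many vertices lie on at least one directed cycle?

7

A vertex is on a directed cycle iff it belongs to a strongly connected component of size ≥ 2 (or has a self-loop).
The vertices on cycles are {A, C, D, E, G, H, I} — 7 in total.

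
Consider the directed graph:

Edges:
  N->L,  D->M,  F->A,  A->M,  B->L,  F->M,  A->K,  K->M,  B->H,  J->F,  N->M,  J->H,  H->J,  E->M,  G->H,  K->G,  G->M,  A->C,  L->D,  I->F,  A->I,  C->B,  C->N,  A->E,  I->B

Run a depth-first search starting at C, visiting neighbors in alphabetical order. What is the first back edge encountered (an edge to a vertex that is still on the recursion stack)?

DFS from C (visiting neighbors in alphabetical order); mark gray on enter, black on exit:
C gray
  B gray
    H gray
      J gray
        F gray
          A gray
            A→C: C is gray → back edge
First back edge: A → C.

A→C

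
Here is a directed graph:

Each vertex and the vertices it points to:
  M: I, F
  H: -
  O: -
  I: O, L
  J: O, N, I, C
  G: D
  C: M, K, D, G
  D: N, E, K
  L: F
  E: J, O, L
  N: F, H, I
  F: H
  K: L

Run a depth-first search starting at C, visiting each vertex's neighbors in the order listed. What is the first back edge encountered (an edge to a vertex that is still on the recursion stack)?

DFS from C (visiting each vertex's neighbors in the order listed); mark gray on enter, black on exit:
C gray
  M gray
    I gray
      O gray
      O black
      L gray
        F gray
          H gray
          H black
        F black
      L black
    I black
    M→F: F black — skip
  M black
  K gray
    K→L: L black — skip
  K black
  D gray
    N gray
      N→F: F black — skip
      N→H: H black — skip
      N→I: I black — skip
    N black
    E gray
      J gray
        J→O: O black — skip
        J→N: N black — skip
        J→I: I black — skip
        J→C: C is gray → back edge
First back edge: J → C.

J->C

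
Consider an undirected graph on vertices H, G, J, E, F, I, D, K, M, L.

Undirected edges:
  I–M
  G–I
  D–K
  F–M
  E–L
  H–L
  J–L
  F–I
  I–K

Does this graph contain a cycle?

DFS, tracking each vertex's parent; an edge to a visited non-parent vertex closes a cycle.
Start from H:
visit H (parent –)
  visit L (parent H)
    L–H: parent, skip
    visit J (parent L)
      J–L: parent, skip
    visit E (parent L)
      E–L: parent, skip
visit G (parent –)
  visit I (parent G)
    visit F (parent I)
      visit M (parent F)
        M–I: I visited and ≠ parent → cycle
Cycle: I – F – M – I.

Yes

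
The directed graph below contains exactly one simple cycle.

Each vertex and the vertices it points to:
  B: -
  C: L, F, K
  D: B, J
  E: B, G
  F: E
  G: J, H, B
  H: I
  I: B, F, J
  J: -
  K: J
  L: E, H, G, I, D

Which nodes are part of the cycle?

E, F, G, H, I

DFS with gray/black marking from H:
H gray
  I gray
    B gray
    B black
    F gray
      E gray
        E→B: B black — skip
        G gray
          J gray
          J black
          G→H: H is gray → back edge
Back edge closes the cycle H → I → F → E → G → H; its vertices are {E, F, G, H, I}.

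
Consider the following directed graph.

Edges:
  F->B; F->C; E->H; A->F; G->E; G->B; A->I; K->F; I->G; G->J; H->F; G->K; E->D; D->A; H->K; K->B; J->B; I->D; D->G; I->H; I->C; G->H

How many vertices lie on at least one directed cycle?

5

A vertex is on a directed cycle iff it belongs to a strongly connected component of size ≥ 2 (or has a self-loop).
The vertices on cycles are {A, D, E, G, I} — 5 in total.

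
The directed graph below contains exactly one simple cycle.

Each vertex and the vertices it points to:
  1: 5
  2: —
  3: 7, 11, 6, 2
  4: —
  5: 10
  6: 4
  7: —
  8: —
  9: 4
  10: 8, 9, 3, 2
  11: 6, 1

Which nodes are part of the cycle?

DFS with gray/black marking from 10:
10 gray
  8 gray
  8 black
  9 gray
    4 gray
    4 black
  9 black
  3 gray
    7 gray
    7 black
    11 gray
      6 gray
        6→4: 4 black — skip
      6 black
      1 gray
        5 gray
          5→10: 10 is gray → back edge
Back edge closes the cycle 10 → 3 → 11 → 1 → 5 → 10; its vertices are {1, 3, 5, 10, 11}.

1, 3, 5, 10, 11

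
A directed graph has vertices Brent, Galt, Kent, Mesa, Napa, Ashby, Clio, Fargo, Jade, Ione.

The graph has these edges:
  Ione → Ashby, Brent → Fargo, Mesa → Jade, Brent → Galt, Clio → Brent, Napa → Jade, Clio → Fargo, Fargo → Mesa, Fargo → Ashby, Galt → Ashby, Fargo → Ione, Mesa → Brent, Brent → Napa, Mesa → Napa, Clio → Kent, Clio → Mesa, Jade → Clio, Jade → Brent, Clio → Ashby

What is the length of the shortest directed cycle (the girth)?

3

For each vertex v, BFS finds the shortest path from v back to v.
The shortest such closed walk is Clio → Mesa → Jade → Clio, length 3.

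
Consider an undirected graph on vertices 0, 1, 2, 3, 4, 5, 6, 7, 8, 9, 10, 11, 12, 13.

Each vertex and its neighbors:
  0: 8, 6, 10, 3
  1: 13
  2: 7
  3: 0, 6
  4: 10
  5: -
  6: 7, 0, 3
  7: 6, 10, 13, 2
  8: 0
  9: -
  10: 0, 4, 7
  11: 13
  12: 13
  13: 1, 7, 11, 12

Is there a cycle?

Yes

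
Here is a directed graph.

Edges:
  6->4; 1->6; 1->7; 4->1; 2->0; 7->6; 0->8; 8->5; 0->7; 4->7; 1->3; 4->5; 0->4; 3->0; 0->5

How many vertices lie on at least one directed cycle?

6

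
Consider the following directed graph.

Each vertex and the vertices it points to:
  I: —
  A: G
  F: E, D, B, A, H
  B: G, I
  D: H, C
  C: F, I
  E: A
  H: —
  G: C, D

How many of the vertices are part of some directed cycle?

A vertex is on a directed cycle iff it belongs to a strongly connected component of size ≥ 2 (or has a self-loop).
The vertices on cycles are {A, B, C, D, E, F, G} — 7 in total.

7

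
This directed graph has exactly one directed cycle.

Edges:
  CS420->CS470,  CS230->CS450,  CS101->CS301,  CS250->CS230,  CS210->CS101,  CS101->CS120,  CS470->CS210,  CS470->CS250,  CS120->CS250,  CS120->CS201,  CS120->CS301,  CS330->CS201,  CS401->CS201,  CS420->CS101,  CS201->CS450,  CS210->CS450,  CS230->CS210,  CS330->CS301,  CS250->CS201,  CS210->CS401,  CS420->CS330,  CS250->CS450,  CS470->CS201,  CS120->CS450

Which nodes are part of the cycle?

CS101, CS120, CS210, CS230, CS250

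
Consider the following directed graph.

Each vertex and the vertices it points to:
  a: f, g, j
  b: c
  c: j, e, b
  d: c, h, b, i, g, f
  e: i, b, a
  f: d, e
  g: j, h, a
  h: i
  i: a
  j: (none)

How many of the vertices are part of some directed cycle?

9

A vertex is on a directed cycle iff it belongs to a strongly connected component of size ≥ 2 (or has a self-loop).
The vertices on cycles are {a, b, c, d, e, f, g, h, i} — 9 in total.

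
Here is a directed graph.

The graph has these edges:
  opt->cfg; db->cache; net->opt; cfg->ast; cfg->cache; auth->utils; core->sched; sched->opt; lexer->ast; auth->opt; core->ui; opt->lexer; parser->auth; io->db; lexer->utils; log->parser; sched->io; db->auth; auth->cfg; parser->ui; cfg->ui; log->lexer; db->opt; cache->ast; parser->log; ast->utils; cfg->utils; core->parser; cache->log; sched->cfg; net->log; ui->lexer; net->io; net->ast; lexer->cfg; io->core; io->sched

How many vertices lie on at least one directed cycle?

A vertex is on a directed cycle iff it belongs to a strongly connected component of size ≥ 2 (or has a self-loop).
The vertices on cycles are {io, ui, cfg, log, opt, auth, core, cache, lexer, sched, parser} — 11 in total.

11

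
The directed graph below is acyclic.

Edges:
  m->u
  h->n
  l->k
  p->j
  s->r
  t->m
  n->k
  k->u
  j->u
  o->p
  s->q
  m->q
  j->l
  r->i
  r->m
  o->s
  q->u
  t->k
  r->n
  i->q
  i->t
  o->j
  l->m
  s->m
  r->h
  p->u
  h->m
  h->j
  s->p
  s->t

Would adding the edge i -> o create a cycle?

Adding i→o creates a cycle iff o can already reach i.
Path from o: o → s → r → i.
So o → … → i → o is a cycle.

Yes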